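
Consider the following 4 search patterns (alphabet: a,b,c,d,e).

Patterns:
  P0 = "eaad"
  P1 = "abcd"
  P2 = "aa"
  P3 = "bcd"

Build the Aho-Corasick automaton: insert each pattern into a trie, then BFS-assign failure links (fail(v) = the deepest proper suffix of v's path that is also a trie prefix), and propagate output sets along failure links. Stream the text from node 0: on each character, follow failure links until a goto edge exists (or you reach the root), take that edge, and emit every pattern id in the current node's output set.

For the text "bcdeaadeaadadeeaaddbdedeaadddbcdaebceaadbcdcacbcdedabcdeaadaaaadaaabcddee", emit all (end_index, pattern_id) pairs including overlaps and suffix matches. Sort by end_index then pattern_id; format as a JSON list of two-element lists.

Build automaton:
Trie nodes:
  0='ε' goto a→5 b→10 e→1
  1='e' goto a→2
  2='ea' goto a→3
  3='eaa' goto d→4
  4='eaad' goto ·  [P0 ends]
  5='a' goto a→9 b→6
  6='ab' goto c→7
  7='abc' goto d→8
  8='abcd' goto ·  [P1 ends]
  9='aa' goto ·  [P2 ends]
  10='b' goto c→11
  11='bc' goto d→12
  12='bcd' goto ·  [P3 ends]

Failure links (BFS by depth):
  fail(1) 'e': from fail(0)=0 chase 'e': 0 ⇒ 0;  out=∅∪out(0)=∅
  fail(5) 'a': from fail(0)=0 chase 'a': 0 ⇒ 0;  out=∅∪out(0)=∅
  fail(10) 'b': from fail(0)=0 chase 'b': 0 ⇒ 0;  out=∅∪out(0)=∅
  fail(2) 'ea': from fail(1)=0 chase 'a': 0 ⇒ 5;  out=∅∪out(5)=∅
  fail(6) 'ab': from fail(5)=0 chase 'b': 0 ⇒ 10;  out=∅∪out(10)=∅
  fail(9) 'aa': from fail(5)=0 chase 'a': 0 ⇒ 5;  out={2}∪out(5)={2}
  fail(11) 'bc': from fail(10)=0 chase 'c': 0 ⇒ 0;  out=∅∪out(0)=∅
  fail(3) 'eaa': from fail(2)=5 chase 'a': 5 ⇒ 9;  out=∅∪out(9)={2}
  fail(7) 'abc': from fail(6)=10 chase 'c': 10 ⇒ 11;  out=∅∪out(11)=∅
  fail(12) 'bcd': from fail(11)=0 chase 'd': 0 ⇒ 0;  out={3}∪out(0)={3}
  fail(4) 'eaad': from fail(3)=9 chase 'd': 9→5→0 ⇒ 0;  out={0}∪out(0)={0}
  fail(8) 'abcd': from fail(7)=11 chase 'd': 11 ⇒ 12;  out={1}∪out(12)={1,3}

Text stream:
[0] read 'b'  n0⇒n10
[1] read 'c'  n10⇒n11
[2] read 'd'  n11⇒n12  → match P3@[0:2]
[3] read 'e'  n12⇒n1 (fail-walked)
[4] read 'a'  n1⇒n2
[5] read 'a'  n2⇒n3  → match P2@[4:5]
[6] read 'd'  n3⇒n4  → match P0@[3:6]
[7] read 'e'  n4⇒n1 (fail-walked)
[8] read 'a'  n1⇒n2
[9] read 'a'  n2⇒n3  → match P2@[8:9]
[10] read 'd'  n3⇒n4  → match P0@[7:10]
[11] read 'a'  n4⇒n5 (fail-walked)
[12] read 'd'  n5⇒n0 (fail-walked)
[13] read 'e'  n0⇒n1
[14] read 'e'  n1⇒n1 (fail-walked)
[15] read 'a'  n1⇒n2
[16] read 'a'  n2⇒n3  → match P2@[15:16]
[17] read 'd'  n3⇒n4  → match P0@[14:17]
[18] read 'd'  n4⇒n0 (fail-walked)
[19] read 'b'  n0⇒n10
[20] read 'd'  n10⇒n0 (fail-walked)
[21] read 'e'  n0⇒n1
[22] read 'd'  n1⇒n0 (fail-walked)
[23] read 'e'  n0⇒n1
[24] read 'a'  n1⇒n2
[25] read 'a'  n2⇒n3  → match P2@[24:25]
[26] read 'd'  n3⇒n4  → match P0@[23:26]
[27] read 'd'  n4⇒n0 (fail-walked)
[28] read 'd'  n0⇒n0
[29] read 'b'  n0⇒n10
[30] read 'c'  n10⇒n11
[31] read 'd'  n11⇒n12  → match P3@[29:31]
[32] read 'a'  n12⇒n5 (fail-walked)
[33] read 'e'  n5⇒n1 (fail-walked)
[34] read 'b'  n1⇒n10 (fail-walked)
[35] read 'c'  n10⇒n11
[36] read 'e'  n11⇒n1 (fail-walked)
[37] read 'a'  n1⇒n2
[38] read 'a'  n2⇒n3  → match P2@[37:38]
[39] read 'd'  n3⇒n4  → match P0@[36:39]
[40] read 'b'  n4⇒n10 (fail-walked)
[41] read 'c'  n10⇒n11
[42] read 'd'  n11⇒n12  → match P3@[40:42]
[43] read 'c'  n12⇒n0 (fail-walked)
[44] read 'a'  n0⇒n5
[45] read 'c'  n5⇒n0 (fail-walked)
[46] read 'b'  n0⇒n10
[47] read 'c'  n10⇒n11
[48] read 'd'  n11⇒n12  → match P3@[46:48]
[49] read 'e'  n12⇒n1 (fail-walked)
[50] read 'd'  n1⇒n0 (fail-walked)
[51] read 'a'  n0⇒n5
[52] read 'b'  n5⇒n6
[53] read 'c'  n6⇒n7
[54] read 'd'  n7⇒n8  → match P1@[51:54],P3@[52:54]
[55] read 'e'  n8⇒n1 (fail-walked)
[56] read 'a'  n1⇒n2
[57] read 'a'  n2⇒n3  → match P2@[56:57]
[58] read 'd'  n3⇒n4  → match P0@[55:58]
[59] read 'a'  n4⇒n5 (fail-walked)
[60] read 'a'  n5⇒n9  → match P2@[59:60]
[61] read 'a'  n9⇒n9 (fail-walked)  → match P2@[60:61]
[62] read 'a'  n9⇒n9 (fail-walked)  → match P2@[61:62]
[63] read 'd'  n9⇒n0 (fail-walked)
[64] read 'a'  n0⇒n5
[65] read 'a'  n5⇒n9  → match P2@[64:65]
[66] read 'a'  n9⇒n9 (fail-walked)  → match P2@[65:66]
[67] read 'b'  n9⇒n6 (fail-walked)
[68] read 'c'  n6⇒n7
[69] read 'd'  n7⇒n8  → match P1@[66:69],P3@[67:69]
[70] read 'd'  n8⇒n0 (fail-walked)
[71] read 'e'  n0⇒n1
[72] read 'e'  n1⇒n1 (fail-walked)

Result: [[2,3],[5,2],[6,0],[9,2],[10,0],[16,2],[17,0],[25,2],[26,0],[31,3],[38,2],[39,0],[42,3],[48,3],[54,1],[54,3],[57,2],[58,0],[60,2],[61,2],[62,2],[65,2],[66,2],[69,1],[69,3]]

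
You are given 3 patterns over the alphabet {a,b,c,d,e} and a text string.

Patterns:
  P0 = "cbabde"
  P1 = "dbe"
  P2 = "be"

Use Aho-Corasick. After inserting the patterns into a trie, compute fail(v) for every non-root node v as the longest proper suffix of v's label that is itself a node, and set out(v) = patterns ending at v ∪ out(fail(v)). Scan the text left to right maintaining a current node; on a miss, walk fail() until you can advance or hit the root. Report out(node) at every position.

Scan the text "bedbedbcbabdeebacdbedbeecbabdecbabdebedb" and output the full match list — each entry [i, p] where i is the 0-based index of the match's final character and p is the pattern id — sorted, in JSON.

Build:
Trie nodes:
  0='ε' goto b→10 c→1 d→7
  1='c' goto b→2
  2='cb' goto a→3
  3='cba' goto b→4
  4='cbab' goto d→5
  5='cbabd' goto e→6
  6='cbabde' goto ·  ←P0
  7='d' goto b→8
  8='db' goto e→9
  9='dbe' goto ·  ←P1
  10='b' goto e→11
  11='be' goto ·  ←P2

Failure links (BFS by depth):
  n1('c'): parent n0 fail=0; on 'c' 0 → fail=0;  out ∅∪∅=∅
  n7('d'): parent n0 fail=0; on 'd' 0 → fail=0;  out ∅∪∅=∅
  n10('b'): parent n0 fail=0; on 'b' 0 → fail=0;  out ∅∪∅=∅
  n2('cb'): parent n1 fail=0; on 'b' 0 → fail=10;  out ∅∪∅=∅
  n8('db'): parent n7 fail=0; on 'b' 0 → fail=10;  out ∅∪∅=∅
  n11('be'): parent n10 fail=0; on 'e' 0 → fail=0;  out {2}∪∅={2}
  n3('cba'): parent n2 fail=10; on 'a' 10→0 → fail=0;  out ∅∪∅=∅
  n9('dbe'): parent n8 fail=10; on 'e' 10 → fail=11;  out {1}∪{2}={1,2}
  n4('cbab'): parent n3 fail=0; on 'b' 0 → fail=10;  out ∅∪∅=∅
  n5('cbabd'): parent n4 fail=10; on 'd' 10→0 → fail=7;  out ∅∪∅=∅
  n6('cbabde'): parent n5 fail=7; on 'e' 7→0 → fail=0;  out {0}∪∅={0}

Run:
[0] read 'b'  n0⇒n10
[1] read 'e'  n10⇒n11  emit P2@[0:1]
[2] read 'd'  n11⇒n7 ·f
[3] read 'b'  n7⇒n8
[4] read 'e'  n8⇒n9  emit P1@[2:4],P2@[3:4]
[5] read 'd'  n9⇒n7 ·f
[6] read 'b'  n7⇒n8
[7] read 'c'  n8⇒n1 ·f
[8] read 'b'  n1⇒n2
[9] read 'a'  n2⇒n3
[10] read 'b'  n3⇒n4
[11] read 'd'  n4⇒n5
[12] read 'e'  n5⇒n6  emit P0@[7:12]
[13] read 'e'  n6⇒n0 ·f
[14] read 'b'  n0⇒n10
[15] read 'a'  n10⇒n0 ·f
[16] read 'c'  n0⇒n1
[17] read 'd'  n1⇒n7 ·f
[18] read 'b'  n7⇒n8
[19] read 'e'  n8⇒n9  emit P1@[17:19],P2@[18:19]
[20] read 'd'  n9⇒n7 ·f
[21] read 'b'  n7⇒n8
[22] read 'e'  n8⇒n9  emit P1@[20:22],P2@[21:22]
[23] read 'e'  n9⇒n0 ·f
[24] read 'c'  n0⇒n1
[25] read 'b'  n1⇒n2
[26] read 'a'  n2⇒n3
[27] read 'b'  n3⇒n4
[28] read 'd'  n4⇒n5
[29] read 'e'  n5⇒n6  emit P0@[24:29]
[30] read 'c'  n6⇒n1 ·f
[31] read 'b'  n1⇒n2
[32] read 'a'  n2⇒n3
[33] read 'b'  n3⇒n4
[34] read 'd'  n4⇒n5
[35] read 'e'  n5⇒n6  emit P0@[30:35]
[36] read 'b'  n6⇒n10 ·f
[37] read 'e'  n10⇒n11  emit P2@[36:37]
[38] read 'd'  n11⇒n7 ·f
[39] read 'b'  n7⇒n8

Result: [[1,2],[4,1],[4,2],[12,0],[19,1],[19,2],[22,1],[22,2],[29,0],[35,0],[37,2]]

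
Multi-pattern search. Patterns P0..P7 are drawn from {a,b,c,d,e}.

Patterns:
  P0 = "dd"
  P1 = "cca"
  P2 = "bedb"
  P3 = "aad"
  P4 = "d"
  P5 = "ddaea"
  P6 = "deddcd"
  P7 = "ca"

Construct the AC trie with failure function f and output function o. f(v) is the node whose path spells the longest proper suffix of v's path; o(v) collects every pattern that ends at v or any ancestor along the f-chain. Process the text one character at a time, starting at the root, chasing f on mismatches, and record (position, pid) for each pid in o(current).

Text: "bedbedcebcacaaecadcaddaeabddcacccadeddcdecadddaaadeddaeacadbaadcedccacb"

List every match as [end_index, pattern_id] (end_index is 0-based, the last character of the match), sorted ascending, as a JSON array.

Build automaton:
Trie nodes:
  n0 'ε': a→10 b→6 c→3 d→1
  n1 'd': d→2 e→16  [P4 ends]
  n2 'dd': a→13  [P0 ends]
  n3 'c': a→21 c→4
  n4 'cc': a→5
  n5 'cca': ·  [P1 ends]
  n6 'b': e→7
  n7 'be': d→8
  n8 'bed': b→9
  n9 'bedb': ·  [P2 ends]
  n10 'a': a→11
  n11 'aa': d→12
  n12 'aad': ·  [P3 ends]
  n13 'dda': e→14
  n14 'ddae': a→15
  n15 'ddaea': ·  [P5 ends]
  n16 'de': d→17
  n17 'ded': d→18
  n18 'dedd': c→19
  n19 'deddc': d→20
  n20 'deddcd': ·  [P6 ends]
  n21 'ca': ·  [P7 ends]

Failure links (BFS by depth):
  fail(1) 'd': from fail(0)=0 chase 'd': 0 ⇒ 0;  out={4}∪out(0)={4}
  fail(3) 'c': from fail(0)=0 chase 'c': 0 ⇒ 0;  out=∅∪out(0)=∅
  fail(6) 'b': from fail(0)=0 chase 'b': 0 ⇒ 0;  out=∅∪out(0)=∅
  fail(10) 'a': from fail(0)=0 chase 'a': 0 ⇒ 0;  out=∅∪out(0)=∅
  fail(2) 'dd': from fail(1)=0 chase 'd': 0 ⇒ 1;  out={0}∪out(1)={0,4}
  fail(4) 'cc': from fail(3)=0 chase 'c': 0 ⇒ 3;  out=∅∪out(3)=∅
  fail(7) 'be': from fail(6)=0 chase 'e': 0 ⇒ 0;  out=∅∪out(0)=∅
  fail(11) 'aa': from fail(10)=0 chase 'a': 0 ⇒ 10;  out=∅∪out(10)=∅
  fail(16) 'de': from fail(1)=0 chase 'e': 0 ⇒ 0;  out=∅∪out(0)=∅
  fail(21) 'ca': from fail(3)=0 chase 'a': 0 ⇒ 10;  out={7}∪out(10)={7}
  fail(5) 'cca': from fail(4)=3 chase 'a': 3 ⇒ 21;  out={1}∪out(21)={1,7}
  fail(8) 'bed': from fail(7)=0 chase 'd': 0 ⇒ 1;  out=∅∪out(1)={4}
  fail(12) 'aad': from fail(11)=10 chase 'd': 10→0 ⇒ 1;  out={3}∪out(1)={3,4}
  fail(13) 'dda': from fail(2)=1 chase 'a': 1→0 ⇒ 10;  out=∅∪out(10)=∅
  fail(17) 'ded': from fail(16)=0 chase 'd': 0 ⇒ 1;  out=∅∪out(1)={4}
  fail(9) 'bedb': from fail(8)=1 chase 'b': 1→0 ⇒ 6;  out={2}∪out(6)={2}
  fail(14) 'ddae': from fail(13)=10 chase 'e': 10→0 ⇒ 0;  out=∅∪out(0)=∅
  fail(18) 'dedd': from fail(17)=1 chase 'd': 1 ⇒ 2;  out=∅∪out(2)={0,4}
  fail(15) 'ddaea': from fail(14)=0 chase 'a': 0 ⇒ 10;  out={5}∪out(10)={5}
  fail(19) 'deddc': from fail(18)=2 chase 'c': 2→1→0 ⇒ 3;  out=∅∪out(3)=∅
  fail(20) 'deddcd': from fail(19)=3 chase 'd': 3→0 ⇒ 1;  out={6}∪out(1)={4,6}

Text stream:
[0] read 'b'  n0⇒n6
[1] read 'e'  n6⇒n7
[2] read 'd'  n7⇒n8  emit P4@[2:2]
[3] read 'b'  n8⇒n9  emit P2@[0:3]
[4] read 'e'  n9⇒n7 ·f
[5] read 'd'  n7⇒n8  emit P4@[5:5]
[6] read 'c'  n8⇒n3 ·f
[7] read 'e'  n3⇒n0 ·f
[8] read 'b'  n0⇒n6
[9] read 'c'  n6⇒n3 ·f
[10] read 'a'  n3⇒n21  emit P7@[9:10]
[11] read 'c'  n21⇒n3 ·f
[12] read 'a'  n3⇒n21  emit P7@[11:12]
[13] read 'a'  n21⇒n11 ·f
[14] read 'e'  n11⇒n0 ·f
[15] read 'c'  n0⇒n3
[16] read 'a'  n3⇒n21  emit P7@[15:16]
[17] read 'd'  n21⇒n1 ·f  emit P4@[17:17]
[18] read 'c'  n1⇒n3 ·f
[19] read 'a'  n3⇒n21  emit P7@[18:19]
[20] read 'd'  n21⇒n1 ·f  emit P4@[20:20]
[21] read 'd'  n1⇒n2  emit P0@[20:21],P4@[21:21]
[22] read 'a'  n2⇒n13
[23] read 'e'  n13⇒n14
[24] read 'a'  n14⇒n15  emit P5@[20:24]
[25] read 'b'  n15⇒n6 ·f
[26] read 'd'  n6⇒n1 ·f  emit P4@[26:26]
[27] read 'd'  n1⇒n2  emit P0@[26:27],P4@[27:27]
[28] read 'c'  n2⇒n3 ·f
[29] read 'a'  n3⇒n21  emit P7@[28:29]
[30] read 'c'  n21⇒n3 ·f
[31] read 'c'  n3⇒n4
[32] read 'c'  n4⇒n4 ·f
[33] read 'a'  n4⇒n5  emit P1@[31:33],P7@[32:33]
[34] read 'd'  n5⇒n1 ·f  emit P4@[34:34]
[35] read 'e'  n1⇒n16
[36] read 'd'  n16⇒n17  emit P4@[36:36]
[37] read 'd'  n17⇒n18  emit P0@[36:37],P4@[37:37]
[38] read 'c'  n18⇒n19
[39] read 'd'  n19⇒n20  emit P4@[39:39],P6@[34:39]
[40] read 'e'  n20⇒n16 ·f
[41] read 'c'  n16⇒n3 ·f
[42] read 'a'  n3⇒n21  emit P7@[41:42]
[43] read 'd'  n21⇒n1 ·f  emit P4@[43:43]
[44] read 'd'  n1⇒n2  emit P0@[43:44],P4@[44:44]
[45] read 'd'  n2⇒n2 ·f  emit P0@[44:45],P4@[45:45]
[46] read 'a'  n2⇒n13
[47] read 'a'  n13⇒n11 ·f
[48] read 'a'  n11⇒n11 ·f
[49] read 'd'  n11⇒n12  emit P3@[47:49],P4@[49:49]
[50] read 'e'  n12⇒n16 ·f
[51] read 'd'  n16⇒n17  emit P4@[51:51]
[52] read 'd'  n17⇒n18  emit P0@[51:52],P4@[52:52]
[53] read 'a'  n18⇒n13 ·f
[54] read 'e'  n13⇒n14
[55] read 'a'  n14⇒n15  emit P5@[51:55]
[56] read 'c'  n15⇒n3 ·f
[57] read 'a'  n3⇒n21  emit P7@[56:57]
[58] read 'd'  n21⇒n1 ·f  emit P4@[58:58]
[59] read 'b'  n1⇒n6 ·f
[60] read 'a'  n6⇒n10 ·f
[61] read 'a'  n10⇒n11
[62] read 'd'  n11⇒n12  emit P3@[60:62],P4@[62:62]
[63] read 'c'  n12⇒n3 ·f
[64] read 'e'  n3⇒n0 ·f
[65] read 'd'  n0⇒n1  emit P4@[65:65]
[66] read 'c'  n1⇒n3 ·f
[67] read 'c'  n3⇒n4
[68] read 'a'  n4⇒n5  emit P1@[66:68],P7@[67:68]
[69] read 'c'  n5⇒n3 ·f
[70] read 'b'  n3⇒n6 ·f

All matches (sorted): [[2,4],[3,2],[5,4],[10,7],[12,7],[16,7],[17,4],[19,7],[20,4],[21,0],[21,4],[24,5],[26,4],[27,0],[27,4],[29,7],[33,1],[33,7],[34,4],[36,4],[37,0],[37,4],[39,4],[39,6],[42,7],[43,4],[44,0],[44,4],[45,0],[45,4],[49,3],[49,4],[51,4],[52,0],[52,4],[55,5],[57,7],[58,4],[62,3],[62,4],[65,4],[68,1],[68,7]]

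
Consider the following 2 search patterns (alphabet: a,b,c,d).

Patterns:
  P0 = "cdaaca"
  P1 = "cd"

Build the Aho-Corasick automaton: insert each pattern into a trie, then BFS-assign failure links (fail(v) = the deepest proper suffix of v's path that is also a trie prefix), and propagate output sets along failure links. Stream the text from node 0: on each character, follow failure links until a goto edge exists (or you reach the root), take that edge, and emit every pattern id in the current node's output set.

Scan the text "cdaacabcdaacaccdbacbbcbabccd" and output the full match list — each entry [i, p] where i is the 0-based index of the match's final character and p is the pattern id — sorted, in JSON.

Build automaton:
Trie nodes:
  0='ε' goto c→1
  1='c' goto d→2
  2='cd' goto a→3  [P1 ends]
  3='cda' goto a→4
  4='cdaa' goto c→5
  5='cdaac' goto a→6
  6='cdaaca' goto ·  [P0 ends]

BFS fail/out derivation:
  fail(1) 'c': from fail(0)=0 chase 'c': 0 ⇒ 0;  out=∅∪out(0)=∅
  fail(2) 'cd': from fail(1)=0 chase 'd': 0 ⇒ 0;  out={1}∪out(0)={1}
  fail(3) 'cda': from fail(2)=0 chase 'a': 0 ⇒ 0;  out=∅∪out(0)=∅
  fail(4) 'cdaa': from fail(3)=0 chase 'a': 0 ⇒ 0;  out=∅∪out(0)=∅
  fail(5) 'cdaac': from fail(4)=0 chase 'c': 0 ⇒ 1;  out=∅∪out(1)=∅
  fail(6) 'cdaaca': from fail(5)=1 chase 'a': 1→0 ⇒ 0;  out={0}∪out(0)={0}

Scan:
[0] read 'c'  n0⇒n1
[1] read 'd'  n1⇒n2  emit P1@[0:1]
[2] read 'a'  n2⇒n3
[3] read 'a'  n3⇒n4
[4] read 'c'  n4⇒n5
[5] read 'a'  n5⇒n6  emit P0@[0:5]
[6] read 'b'  n6⇒n0 (fail-walked)
[7] read 'c'  n0⇒n1
[8] read 'd'  n1⇒n2  emit P1@[7:8]
[9] read 'a'  n2⇒n3
[10] read 'a'  n3⇒n4
[11] read 'c'  n4⇒n5
[12] read 'a'  n5⇒n6  emit P0@[7:12]
[13] read 'c'  n6⇒n1 (fail-walked)
[14] read 'c'  n1⇒n1 (fail-walked)
[15] read 'd'  n1⇒n2  emit P1@[14:15]
[16] read 'b'  n2⇒n0 (fail-walked)
[17] read 'a'  n0⇒n0
[18] read 'c'  n0⇒n1
[19] read 'b'  n1⇒n0 (fail-walked)
[20] read 'b'  n0⇒n0
[21] read 'c'  n0⇒n1
[22] read 'b'  n1⇒n0 (fail-walked)
[23] read 'a'  n0⇒n0
[24] read 'b'  n0⇒n0
[25] read 'c'  n0⇒n1
[26] read 'c'  n1⇒n1 (fail-walked)
[27] read 'd'  n1⇒n2  emit P1@[26:27]

Result: [[1,1],[5,0],[8,1],[12,0],[15,1],[27,1]]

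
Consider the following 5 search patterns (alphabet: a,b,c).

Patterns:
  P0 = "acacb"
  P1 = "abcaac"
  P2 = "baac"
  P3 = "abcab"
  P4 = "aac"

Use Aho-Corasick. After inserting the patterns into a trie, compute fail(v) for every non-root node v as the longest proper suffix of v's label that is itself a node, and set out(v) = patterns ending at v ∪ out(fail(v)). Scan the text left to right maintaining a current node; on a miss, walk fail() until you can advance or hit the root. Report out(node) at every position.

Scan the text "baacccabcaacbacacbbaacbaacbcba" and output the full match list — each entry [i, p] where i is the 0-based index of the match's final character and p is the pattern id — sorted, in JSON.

Build:
Trie (insert patterns):
  0='ε' goto a→1 b→11
  1='a' goto a→16 b→6 c→2
  2='ac' goto a→3
  3='aca' goto c→4
  4='acac' goto b→5
  5='acacb' goto ·  ←P0
  6='ab' goto c→7
  7='abc' goto a→8
  8='abca' goto a→9 b→15
  9='abcaa' goto c→10
  10='abcaac' goto ·  ←P1
  11='b' goto a→12
  12='ba' goto a→13
  13='baa' goto c→14
  14='baac' goto ·  ←P2
  15='abcab' goto ·  ←P3
  16='aa' goto c→17
  17='aac' goto ·  ←P4

Failure links (BFS by depth):
  n1('a'): parent n0 fail=0; on 'a' 0 → fail=0;  out ∅∪∅=∅
  n11('b'): parent n0 fail=0; on 'b' 0 → fail=0;  out ∅∪∅=∅
  n2('ac'): parent n1 fail=0; on 'c' 0 → fail=0;  out ∅∪∅=∅
  n6('ab'): parent n1 fail=0; on 'b' 0 → fail=11;  out ∅∪∅=∅
  n12('ba'): parent n11 fail=0; on 'a' 0 → fail=1;  out ∅∪∅=∅
  n16('aa'): parent n1 fail=0; on 'a' 0 → fail=1;  out ∅∪∅=∅
  n3('aca'): parent n2 fail=0; on 'a' 0 → fail=1;  out ∅∪∅=∅
  n7('abc'): parent n6 fail=11; on 'c' 11→0 → fail=0;  out ∅∪∅=∅
  n13('baa'): parent n12 fail=1; on 'a' 1 → fail=16;  out ∅∪∅=∅
  n17('aac'): parent n16 fail=1; on 'c' 1 → fail=2;  out {4}∪∅={4}
  n4('acac'): parent n3 fail=1; on 'c' 1 → fail=2;  out ∅∪∅=∅
  n8('abca'): parent n7 fail=0; on 'a' 0 → fail=1;  out ∅∪∅=∅
  n14('baac'): parent n13 fail=16; on 'c' 16 → fail=17;  out {2}∪{4}={2,4}
  n5('acacb'): parent n4 fail=2; on 'b' 2→0 → fail=11;  out {0}∪∅={0}
  n9('abcaa'): parent n8 fail=1; on 'a' 1 → fail=16;  out ∅∪∅=∅
  n15('abcab'): parent n8 fail=1; on 'b' 1 → fail=6;  out {3}∪∅={3}
  n10('abcaac'): parent n9 fail=16; on 'c' 16 → fail=17;  out {1}∪{4}={1,4}

Run:
[0] read 'b'  n0⇒n11
[1] read 'a'  n11⇒n12
[2] read 'a'  n12⇒n13
[3] read 'c'  n13⇒n14  → match P2@[0:3],P4@[1:3]
[4] read 'c'  n14⇒n0 (fail-walked)
[5] read 'c'  n0⇒n0
[6] read 'a'  n0⇒n1
[7] read 'b'  n1⇒n6
[8] read 'c'  n6⇒n7
[9] read 'a'  n7⇒n8
[10] read 'a'  n8⇒n9
[11] read 'c'  n9⇒n10  → match P1@[6:11],P4@[9:11]
[12] read 'b'  n10⇒n11 (fail-walked)
[13] read 'a'  n11⇒n12
[14] read 'c'  n12⇒n2 (fail-walked)
[15] read 'a'  n2⇒n3
[16] read 'c'  n3⇒n4
[17] read 'b'  n4⇒n5  → match P0@[13:17]
[18] read 'b'  n5⇒n11 (fail-walked)
[19] read 'a'  n11⇒n12
[20] read 'a'  n12⇒n13
[21] read 'c'  n13⇒n14  → match P2@[18:21],P4@[19:21]
[22] read 'b'  n14⇒n11 (fail-walked)
[23] read 'a'  n11⇒n12
[24] read 'a'  n12⇒n13
[25] read 'c'  n13⇒n14  → match P2@[22:25],P4@[23:25]
[26] read 'b'  n14⇒n11 (fail-walked)
[27] read 'c'  n11⇒n0 (fail-walked)
[28] read 'b'  n0⇒n11
[29] read 'a'  n11⇒n12

Matches: [[3,2],[3,4],[11,1],[11,4],[17,0],[21,2],[21,4],[25,2],[25,4]]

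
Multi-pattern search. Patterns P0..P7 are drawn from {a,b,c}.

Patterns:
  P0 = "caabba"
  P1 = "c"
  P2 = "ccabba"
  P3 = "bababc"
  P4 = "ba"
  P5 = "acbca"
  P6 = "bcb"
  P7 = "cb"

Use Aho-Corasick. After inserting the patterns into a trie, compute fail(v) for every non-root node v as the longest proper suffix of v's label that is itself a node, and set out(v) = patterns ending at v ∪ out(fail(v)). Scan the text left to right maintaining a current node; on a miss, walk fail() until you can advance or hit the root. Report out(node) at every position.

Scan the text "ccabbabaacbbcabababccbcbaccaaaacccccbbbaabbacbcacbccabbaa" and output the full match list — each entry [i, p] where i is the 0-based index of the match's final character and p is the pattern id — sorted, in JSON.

Construct AC machine:
Trie (insert patterns):
  n0 'ε': a→18 b→12 c→1
  n1 'c': a→2 b→25 c→7  ←P1
  n2 'ca': a→3
  n3 'caa': b→4
  n4 'caab': b→5
  n5 'caabb': a→6
  n6 'caabba': ·  ←P0
  n7 'cc': a→8
  n8 'cca': b→9
  n9 'ccab': b→10
  n10 'ccabb': a→11
  n11 'ccabba': ·  ←P2
  n12 'b': a→13 c→23
  n13 'ba': b→14  ←P4
  n14 'bab': a→15
  n15 'baba': b→16
  n16 'babab': c→17
  n17 'bababc': ·  ←P3
  n18 'a': c→19
  n19 'ac': b→20
  n20 'acb': c→21
  n21 'acbc': a→22
  n22 'acbca': ·  ←P5
  n23 'bc': b→24
  n24 'bcb': ·  ←P6
  n25 'cb': ·  ←P7

Failure links (BFS by depth):
  n1('c'): parent n0 fail=0; on 'c' 0 → fail=0;  out {1}∪∅={1}
  n12('b'): parent n0 fail=0; on 'b' 0 → fail=0;  out ∅∪∅=∅
  n18('a'): parent n0 fail=0; on 'a' 0 → fail=0;  out ∅∪∅=∅
  n2('ca'): parent n1 fail=0; on 'a' 0 → fail=18;  out ∅∪∅=∅
  n7('cc'): parent n1 fail=0; on 'c' 0 → fail=1;  out ∅∪{1}={1}
  n13('ba'): parent n12 fail=0; on 'a' 0 → fail=18;  out {4}∪∅={4}
  n19('ac'): parent n18 fail=0; on 'c' 0 → fail=1;  out ∅∪{1}={1}
  n23('bc'): parent n12 fail=0; on 'c' 0 → fail=1;  out ∅∪{1}={1}
  n25('cb'): parent n1 fail=0; on 'b' 0 → fail=12;  out {7}∪∅={7}
  n3('caa'): parent n2 fail=18; on 'a' 18→0 → fail=18;  out ∅∪∅=∅
  n8('cca'): parent n7 fail=1; on 'a' 1 → fail=2;  out ∅∪∅=∅
  n14('bab'): parent n13 fail=18; on 'b' 18→0 → fail=12;  out ∅∪∅=∅
  n20('acb'): parent n19 fail=1; on 'b' 1 → fail=25;  out ∅∪{7}={7}
  n24('bcb'): parent n23 fail=1; on 'b' 1 → fail=25;  out {6}∪{7}={6,7}
  n4('caab'): parent n3 fail=18; on 'b' 18→0 → fail=12;  out ∅∪∅=∅
  n9('ccab'): parent n8 fail=2; on 'b' 2→18→0 → fail=12;  out ∅∪∅=∅
  n15('baba'): parent n14 fail=12; on 'a' 12 → fail=13;  out ∅∪{4}={4}
  n21('acbc'): parent n20 fail=25; on 'c' 25→12 → fail=23;  out ∅∪{1}={1}
  n5('caabb'): parent n4 fail=12; on 'b' 12→0 → fail=12;  out ∅∪∅=∅
  n10('ccabb'): parent n9 fail=12; on 'b' 12→0 → fail=12;  out ∅∪∅=∅
  n16('babab'): parent n15 fail=13; on 'b' 13 → fail=14;  out ∅∪∅=∅
  n22('acbca'): parent n21 fail=23; on 'a' 23→1 → fail=2;  out {5}∪∅={5}
  n6('caabba'): parent n5 fail=12; on 'a' 12 → fail=13;  out {0}∪{4}={0,4}
  n11('ccabba'): parent n10 fail=12; on 'a' 12 → fail=13;  out {2}∪{4}={2,4}
  n17('bababc'): parent n16 fail=14; on 'c' 14→12 → fail=23;  out {3}∪{1}={1,3}

Run:
i=0 'c': node 0→1  ** P1@[0:0]
i=1 'c': node 1→7  ** P1@[1:1]
i=2 'a': node 7→8
i=3 'b': node 8→9
i=4 'b': node 9→10
i=5 'a': node 10→11  ** P2@[0:5],P4@[4:5]
i=6 'b': node 11→14 (via fail)
i=7 'a': node 14→15  ** P4@[6:7]
i=8 'a': node 15→18 (via fail)
i=9 'c': node 18→19  ** P1@[9:9]
i=10 'b': node 19→20  ** P7@[9:10]
i=11 'b': node 20→12 (via fail)
i=12 'c': node 12→23  ** P1@[12:12]
i=13 'a': node 23→2 (via fail)
i=14 'b': node 2→12 (via fail)
i=15 'a': node 12→13  ** P4@[14:15]
i=16 'b': node 13→14
i=17 'a': node 14→15  ** P4@[16:17]
i=18 'b': node 15→16
i=19 'c': node 16→17  ** P1@[19:19],P3@[14:19]
i=20 'c': node 17→7 (via fail)  ** P1@[20:20]
i=21 'b': node 7→25 (via fail)  ** P7@[20:21]
i=22 'c': node 25→23 (via fail)  ** P1@[22:22]
i=23 'b': node 23→24  ** P6@[21:23],P7@[22:23]
i=24 'a': node 24→13 (via fail)  ** P4@[23:24]
i=25 'c': node 13→19 (via fail)  ** P1@[25:25]
i=26 'c': node 19→7 (via fail)  ** P1@[26:26]
i=27 'a': node 7→8
i=28 'a': node 8→3 (via fail)
i=29 'a': node 3→18 (via fail)
i=30 'a': node 18→18 (via fail)
i=31 'c': node 18→19  ** P1@[31:31]
i=32 'c': node 19→7 (via fail)  ** P1@[32:32]
i=33 'c': node 7→7 (via fail)  ** P1@[33:33]
i=34 'c': node 7→7 (via fail)  ** P1@[34:34]
i=35 'c': node 7→7 (via fail)  ** P1@[35:35]
i=36 'b': node 7→25 (via fail)  ** P7@[35:36]
i=37 'b': node 25→12 (via fail)
i=38 'b': node 12→12 (via fail)
i=39 'a': node 12→13  ** P4@[38:39]
i=40 'a': node 13→18 (via fail)
i=41 'b': node 18→12 (via fail)
i=42 'b': node 12→12 (via fail)
i=43 'a': node 12→13  ** P4@[42:43]
i=44 'c': node 13→19 (via fail)  ** P1@[44:44]
i=45 'b': node 19→20  ** P7@[44:45]
i=46 'c': node 20→21  ** P1@[46:46]
i=47 'a': node 21→22  ** P5@[43:47]
i=48 'c': node 22→19 (via fail)  ** P1@[48:48]
i=49 'b': node 19→20  ** P7@[48:49]
i=50 'c': node 20→21  ** P1@[50:50]
i=51 'c': node 21→7 (via fail)  ** P1@[51:51]
i=52 'a': node 7→8
i=53 'b': node 8→9
i=54 'b': node 9→10
i=55 'a': node 10→11  ** P2@[50:55],P4@[54:55]
i=56 'a': node 11→18 (via fail)

Result: [[0,1],[1,1],[5,2],[5,4],[7,4],[9,1],[10,7],[12,1],[15,4],[17,4],[19,1],[19,3],[20,1],[21,7],[22,1],[23,6],[23,7],[24,4],[25,1],[26,1],[31,1],[32,1],[33,1],[34,1],[35,1],[36,7],[39,4],[43,4],[44,1],[45,7],[46,1],[47,5],[48,1],[49,7],[50,1],[51,1],[55,2],[55,4]]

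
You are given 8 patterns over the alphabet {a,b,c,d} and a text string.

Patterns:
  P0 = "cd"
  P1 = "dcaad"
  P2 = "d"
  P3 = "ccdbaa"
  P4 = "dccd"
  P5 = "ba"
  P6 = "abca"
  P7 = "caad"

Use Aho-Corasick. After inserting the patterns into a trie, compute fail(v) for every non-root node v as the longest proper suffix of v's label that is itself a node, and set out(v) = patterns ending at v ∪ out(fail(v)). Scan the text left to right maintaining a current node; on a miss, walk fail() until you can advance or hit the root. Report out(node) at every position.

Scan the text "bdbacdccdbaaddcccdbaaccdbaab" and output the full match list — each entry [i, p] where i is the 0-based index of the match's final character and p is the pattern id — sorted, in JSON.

Build automaton:
Trie (insert patterns):
  0='ε' goto a→17 b→15 c→1 d→3
  1='c' goto a→21 c→8 d→2
  2='cd' goto ·  ←P0
  3='d' goto c→4  ←P2
  4='dc' goto a→5 c→13
  5='dca' goto a→6
  6='dcaa' goto d→7
  7='dcaad' goto ·  ←P1
  8='cc' goto d→9
  9='ccd' goto b→10
  10='ccdb' goto a→11
  11='ccdba' goto a→12
  12='ccdbaa' goto ·  ←P3
  13='dcc' goto d→14
  14='dccd' goto ·  ←P4
  15='b' goto a→16
  16='ba' goto ·  ←P5
  17='a' goto b→18
  18='ab' goto c→19
  19='abc' goto a→20
  20='abca' goto ·  ←P6
  21='ca' goto a→22
  22='caa' goto d→23
  23='caad' goto ·  ←P7

Failure links (BFS by depth):
  n1('c'): parent n0 fail=0; on 'c' 0 → fail=0;  out ∅∪∅=∅
  n3('d'): parent n0 fail=0; on 'd' 0 → fail=0;  out {2}∪∅={2}
  n15('b'): parent n0 fail=0; on 'b' 0 → fail=0;  out ∅∪∅=∅
  n17('a'): parent n0 fail=0; on 'a' 0 → fail=0;  out ∅∪∅=∅
  n2('cd'): parent n1 fail=0; on 'd' 0 → fail=3;  out {0}∪{2}={0,2}
  n4('dc'): parent n3 fail=0; on 'c' 0 → fail=1;  out ∅∪∅=∅
  n8('cc'): parent n1 fail=0; on 'c' 0 → fail=1;  out ∅∪∅=∅
  n16('ba'): parent n15 fail=0; on 'a' 0 → fail=17;  out {5}∪∅={5}
  n18('ab'): parent n17 fail=0; on 'b' 0 → fail=15;  out ∅∪∅=∅
  n21('ca'): parent n1 fail=0; on 'a' 0 → fail=17;  out ∅∪∅=∅
  n5('dca'): parent n4 fail=1; on 'a' 1 → fail=21;  out ∅∪∅=∅
  n9('ccd'): parent n8 fail=1; on 'd' 1 → fail=2;  out ∅∪{0,2}={0,2}
  n13('dcc'): parent n4 fail=1; on 'c' 1 → fail=8;  out ∅∪∅=∅
  n19('abc'): parent n18 fail=15; on 'c' 15→0 → fail=1;  out ∅∪∅=∅
  n22('caa'): parent n21 fail=17; on 'a' 17→0 → fail=17;  out ∅∪∅=∅
  n6('dcaa'): parent n5 fail=21; on 'a' 21 → fail=22;  out ∅∪∅=∅
  n10('ccdb'): parent n9 fail=2; on 'b' 2→3→0 → fail=15;  out ∅∪∅=∅
  n14('dccd'): parent n13 fail=8; on 'd' 8 → fail=9;  out {4}∪{0,2}={0,2,4}
  n20('abca'): parent n19 fail=1; on 'a' 1 → fail=21;  out {6}∪∅={6}
  n23('caad'): parent n22 fail=17; on 'd' 17→0 → fail=3;  out {7}∪{2}={2,7}
  n7('dcaad'): parent n6 fail=22; on 'd' 22 → fail=23;  out {1}∪{2,7}={1,2,7}
  n11('ccdba'): parent n10 fail=15; on 'a' 15 → fail=16;  out ∅∪{5}={5}
  n12('ccdbaa'): parent n11 fail=16; on 'a' 16→17→0 → fail=17;  out {3}∪∅={3}

Run:
pos 0 'b': at 15
pos 1 'd': at 3 (fail-walked)  → match P2@[1:1]
pos 2 'b': at 15 (fail-walked)
pos 3 'a': at 16  → match P5@[2:3]
pos 4 'c': at 1 (fail-walked)
pos 5 'd': at 2  → match P0@[4:5],P2@[5:5]
pos 6 'c': at 4 (fail-walked)
pos 7 'c': at 13
pos 8 'd': at 14  → match P0@[7:8],P2@[8:8],P4@[5:8]
pos 9 'b': at 10 (fail-walked)
pos 10 'a': at 11  → match P5@[9:10]
pos 11 'a': at 12  → match P3@[6:11]
pos 12 'd': at 3 (fail-walked)  → match P2@[12:12]
pos 13 'd': at 3 (fail-walked)  → match P2@[13:13]
pos 14 'c': at 4
pos 15 'c': at 13
pos 16 'c': at 8 (fail-walked)
pos 17 'd': at 9  → match P0@[16:17],P2@[17:17]
pos 18 'b': at 10
pos 19 'a': at 11  → match P5@[18:19]
pos 20 'a': at 12  → match P3@[15:20]
pos 21 'c': at 1 (fail-walked)
pos 22 'c': at 8
pos 23 'd': at 9  → match P0@[22:23],P2@[23:23]
pos 24 'b': at 10
pos 25 'a': at 11  → match P5@[24:25]
pos 26 'a': at 12  → match P3@[21:26]
pos 27 'b': at 18 (fail-walked)

Result: [[1,2],[3,5],[5,0],[5,2],[8,0],[8,2],[8,4],[10,5],[11,3],[12,2],[13,2],[17,0],[17,2],[19,5],[20,3],[23,0],[23,2],[25,5],[26,3]]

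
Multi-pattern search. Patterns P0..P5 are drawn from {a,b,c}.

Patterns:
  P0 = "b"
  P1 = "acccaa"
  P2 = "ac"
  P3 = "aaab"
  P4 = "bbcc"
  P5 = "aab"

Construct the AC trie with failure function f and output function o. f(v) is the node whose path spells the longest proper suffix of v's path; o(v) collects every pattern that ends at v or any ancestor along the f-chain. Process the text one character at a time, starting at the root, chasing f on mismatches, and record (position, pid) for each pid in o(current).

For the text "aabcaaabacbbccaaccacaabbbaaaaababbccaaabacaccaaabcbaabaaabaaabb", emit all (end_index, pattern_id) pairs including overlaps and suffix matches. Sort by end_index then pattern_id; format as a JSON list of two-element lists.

Construct AC machine:
Trie (insert patterns):
  n0 'ε': a→2 b→1
  n1 'b': b→11  ←P0
  n2 'a': a→8 c→3
  n3 'ac': c→4  ←P2
  n4 'acc': c→5
  n5 'accc': a→6
  n6 'accca': a→7
  n7 'acccaa': ·  ←P1
  n8 'aa': a→9 b→14
  n9 'aaa': b→10
  n10 'aaab': ·  ←P3
  n11 'bb': c→12
  n12 'bbc': c→13
  n13 'bbcc': ·  ←P4
  n14 'aab': ·  ←P5

BFS fail/out derivation:
  fail(1) 'b': from fail(0)=0 chase 'b': 0 ⇒ 0;  out={0}∪out(0)={0}
  fail(2) 'a': from fail(0)=0 chase 'a': 0 ⇒ 0;  out=∅∪out(0)=∅
  fail(3) 'ac': from fail(2)=0 chase 'c': 0 ⇒ 0;  out={2}∪out(0)={2}
  fail(8) 'aa': from fail(2)=0 chase 'a': 0 ⇒ 2;  out=∅∪out(2)=∅
  fail(11) 'bb': from fail(1)=0 chase 'b': 0 ⇒ 1;  out=∅∪out(1)={0}
  fail(4) 'acc': from fail(3)=0 chase 'c': 0 ⇒ 0;  out=∅∪out(0)=∅
  fail(9) 'aaa': from fail(8)=2 chase 'a': 2 ⇒ 8;  out=∅∪out(8)=∅
  fail(12) 'bbc': from fail(11)=1 chase 'c': 1→0 ⇒ 0;  out=∅∪out(0)=∅
  fail(14) 'aab': from fail(8)=2 chase 'b': 2→0 ⇒ 1;  out={5}∪out(1)={0,5}
  fail(5) 'accc': from fail(4)=0 chase 'c': 0 ⇒ 0;  out=∅∪out(0)=∅
  fail(10) 'aaab': from fail(9)=8 chase 'b': 8 ⇒ 14;  out={3}∪out(14)={0,3,5}
  fail(13) 'bbcc': from fail(12)=0 chase 'c': 0 ⇒ 0;  out={4}∪out(0)={4}
  fail(6) 'accca': from fail(5)=0 chase 'a': 0 ⇒ 2;  out=∅∪out(2)=∅
  fail(7) 'acccaa': from fail(6)=2 chase 'a': 2 ⇒ 8;  out={1}∪out(8)={1}

Run:
i=0 'a': node 0→2
i=1 'a': node 2→8
i=2 'b': node 8→14  → match P0@[2:2],P5@[0:2]
i=3 'c': node 14→0 ·f
i=4 'a': node 0→2
i=5 'a': node 2→8
i=6 'a': node 8→9
i=7 'b': node 9→10  → match P0@[7:7],P3@[4:7],P5@[5:7]
i=8 'a': node 10→2 ·f
i=9 'c': node 2→3  → match P2@[8:9]
i=10 'b': node 3→1 ·f  → match P0@[10:10]
i=11 'b': node 1→11  → match P0@[11:11]
i=12 'c': node 11→12
i=13 'c': node 12→13  → match P4@[10:13]
i=14 'a': node 13→2 ·f
i=15 'a': node 2→8
i=16 'c': node 8→3 ·f  → match P2@[15:16]
i=17 'c': node 3→4
i=18 'a': node 4→2 ·f
i=19 'c': node 2→3  → match P2@[18:19]
i=20 'a': node 3→2 ·f
i=21 'a': node 2→8
i=22 'b': node 8→14  → match P0@[22:22],P5@[20:22]
i=23 'b': node 14→11 ·f  → match P0@[23:23]
i=24 'b': node 11→11 ·f  → match P0@[24:24]
i=25 'a': node 11→2 ·f
i=26 'a': node 2→8
i=27 'a': node 8→9
i=28 'a': node 9→9 ·f
i=29 'a': node 9→9 ·f
i=30 'b': node 9→10  → match P0@[30:30],P3@[27:30],P5@[28:30]
i=31 'a': node 10→2 ·f
i=32 'b': node 2→1 ·f  → match P0@[32:32]
i=33 'b': node 1→11  → match P0@[33:33]
i=34 'c': node 11→12
i=35 'c': node 12→13  → match P4@[32:35]
i=36 'a': node 13→2 ·f
i=37 'a': node 2→8
i=38 'a': node 8→9
i=39 'b': node 9→10  → match P0@[39:39],P3@[36:39],P5@[37:39]
i=40 'a': node 10→2 ·f
i=41 'c': node 2→3  → match P2@[40:41]
i=42 'a': node 3→2 ·f
i=43 'c': node 2→3  → match P2@[42:43]
i=44 'c': node 3→4
i=45 'a': node 4→2 ·f
i=46 'a': node 2→8
i=47 'a': node 8→9
i=48 'b': node 9→10  → match P0@[48:48],P3@[45:48],P5@[46:48]
i=49 'c': node 10→0 ·f
i=50 'b': node 0→1  → match P0@[50:50]
i=51 'a': node 1→2 ·f
i=52 'a': node 2→8
i=53 'b': node 8→14  → match P0@[53:53],P5@[51:53]
i=54 'a': node 14→2 ·f
i=55 'a': node 2→8
i=56 'a': node 8→9
i=57 'b': node 9→10  → match P0@[57:57],P3@[54:57],P5@[55:57]
i=58 'a': node 10→2 ·f
i=59 'a': node 2→8
i=60 'a': node 8→9
i=61 'b': node 9→10  → match P0@[61:61],P3@[58:61],P5@[59:61]
i=62 'b': node 10→11 ·f  → match P0@[62:62]

Matches: [[2,0],[2,5],[7,0],[7,3],[7,5],[9,2],[10,0],[11,0],[13,4],[16,2],[19,2],[22,0],[22,5],[23,0],[24,0],[30,0],[30,3],[30,5],[32,0],[33,0],[35,4],[39,0],[39,3],[39,5],[41,2],[43,2],[48,0],[48,3],[48,5],[50,0],[53,0],[53,5],[57,0],[57,3],[57,5],[61,0],[61,3],[61,5],[62,0]]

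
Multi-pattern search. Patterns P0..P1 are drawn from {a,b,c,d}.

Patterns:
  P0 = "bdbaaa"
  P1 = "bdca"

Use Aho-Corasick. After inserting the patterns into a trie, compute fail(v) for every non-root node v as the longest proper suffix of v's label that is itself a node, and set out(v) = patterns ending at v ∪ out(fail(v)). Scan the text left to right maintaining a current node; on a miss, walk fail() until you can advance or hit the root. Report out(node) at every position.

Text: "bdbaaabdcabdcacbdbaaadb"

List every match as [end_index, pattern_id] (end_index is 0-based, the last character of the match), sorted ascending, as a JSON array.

Construct AC machine:
Trie nodes:
  n0 'ε': b→1
  n1 'b': d→2
  n2 'bd': b→3 c→7
  n3 'bdb': a→4
  n4 'bdba': a→5
  n5 'bdbaa': a→6
  n6 'bdbaaa': ·  ←P0
  n7 'bdc': a→8
  n8 'bdca': ·  ←P1

BFS fail/out derivation:
  n1('b'): parent n0 fail=0; on 'b' 0 → fail=0;  out ∅∪∅=∅
  n2('bd'): parent n1 fail=0; on 'd' 0 → fail=0;  out ∅∪∅=∅
  n3('bdb'): parent n2 fail=0; on 'b' 0 → fail=1;  out ∅∪∅=∅
  n7('bdc'): parent n2 fail=0; on 'c' 0 → fail=0;  out ∅∪∅=∅
  n4('bdba'): parent n3 fail=1; on 'a' 1→0 → fail=0;  out ∅∪∅=∅
  n8('bdca'): parent n7 fail=0; on 'a' 0 → fail=0;  out {1}∪∅={1}
  n5('bdbaa'): parent n4 fail=0; on 'a' 0 → fail=0;  out ∅∪∅=∅
  n6('bdbaaa'): parent n5 fail=0; on 'a' 0 → fail=0;  out {0}∪∅={0}

Text stream:
[0] read 'b'  n0⇒n1
[1] read 'd'  n1⇒n2
[2] read 'b'  n2⇒n3
[3] read 'a'  n3⇒n4
[4] read 'a'  n4⇒n5
[5] read 'a'  n5⇒n6  ** P0@[0:5]
[6] read 'b'  n6⇒n1 (fail-walked)
[7] read 'd'  n1⇒n2
[8] read 'c'  n2⇒n7
[9] read 'a'  n7⇒n8  ** P1@[6:9]
[10] read 'b'  n8⇒n1 (fail-walked)
[11] read 'd'  n1⇒n2
[12] read 'c'  n2⇒n7
[13] read 'a'  n7⇒n8  ** P1@[10:13]
[14] read 'c'  n8⇒n0 (fail-walked)
[15] read 'b'  n0⇒n1
[16] read 'd'  n1⇒n2
[17] read 'b'  n2⇒n3
[18] read 'a'  n3⇒n4
[19] read 'a'  n4⇒n5
[20] read 'a'  n5⇒n6  ** P0@[15:20]
[21] read 'd'  n6⇒n0 (fail-walked)
[22] read 'b'  n0⇒n1

Matches: [[5,0],[9,1],[13,1],[20,0]]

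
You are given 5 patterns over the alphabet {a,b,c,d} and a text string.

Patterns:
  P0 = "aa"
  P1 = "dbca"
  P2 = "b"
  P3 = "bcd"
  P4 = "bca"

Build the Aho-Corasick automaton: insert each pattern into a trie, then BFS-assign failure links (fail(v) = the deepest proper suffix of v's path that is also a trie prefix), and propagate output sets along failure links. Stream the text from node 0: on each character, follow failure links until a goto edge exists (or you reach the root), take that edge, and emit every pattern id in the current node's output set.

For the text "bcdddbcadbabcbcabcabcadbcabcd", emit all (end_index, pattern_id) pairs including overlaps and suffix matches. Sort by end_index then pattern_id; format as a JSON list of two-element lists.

Build automaton:
Trie (insert patterns):
  0='ε' goto a→1 b→7 d→3
  1='a' goto a→2
  2='aa' goto ·  [P0 ends]
  3='d' goto b→4
  4='db' goto c→5
  5='dbc' goto a→6
  6='dbca' goto ·  [P1 ends]
  7='b' goto c→8  [P2 ends]
  8='bc' goto a→10 d→9
  9='bcd' goto ·  [P3 ends]
  10='bca' goto ·  [P4 ends]

BFS fail/out derivation:
  n1('a'): parent n0 fail=0; on 'a' 0 → fail=0;  out ∅∪∅=∅
  n3('d'): parent n0 fail=0; on 'd' 0 → fail=0;  out ∅∪∅=∅
  n7('b'): parent n0 fail=0; on 'b' 0 → fail=0;  out {2}∪∅={2}
  n2('aa'): parent n1 fail=0; on 'a' 0 → fail=1;  out {0}∪∅={0}
  n4('db'): parent n3 fail=0; on 'b' 0 → fail=7;  out ∅∪{2}={2}
  n8('bc'): parent n7 fail=0; on 'c' 0 → fail=0;  out ∅∪∅=∅
  n5('dbc'): parent n4 fail=7; on 'c' 7 → fail=8;  out ∅∪∅=∅
  n9('bcd'): parent n8 fail=0; on 'd' 0 → fail=3;  out {3}∪∅={3}
  n10('bca'): parent n8 fail=0; on 'a' 0 → fail=1;  out {4}∪∅={4}
  n6('dbca'): parent n5 fail=8; on 'a' 8 → fail=10;  out {1}∪{4}={1,4}

Text stream:
i=0 'b': node 0→7  ** P2@[0:0]
i=1 'c': node 7→8
i=2 'd': node 8→9  ** P3@[0:2]
i=3 'd': node 9→3 (fail-walked)
i=4 'd': node 3→3 (fail-walked)
i=5 'b': node 3→4  ** P2@[5:5]
i=6 'c': node 4→5
i=7 'a': node 5→6  ** P1@[4:7],P4@[5:7]
i=8 'd': node 6→3 (fail-walked)
i=9 'b': node 3→4  ** P2@[9:9]
i=10 'a': node 4→1 (fail-walked)
i=11 'b': node 1→7 (fail-walked)  ** P2@[11:11]
i=12 'c': node 7→8
i=13 'b': node 8→7 (fail-walked)  ** P2@[13:13]
i=14 'c': node 7→8
i=15 'a': node 8→10  ** P4@[13:15]
i=16 'b': node 10→7 (fail-walked)  ** P2@[16:16]
i=17 'c': node 7→8
i=18 'a': node 8→10  ** P4@[16:18]
i=19 'b': node 10→7 (fail-walked)  ** P2@[19:19]
i=20 'c': node 7→8
i=21 'a': node 8→10  ** P4@[19:21]
i=22 'd': node 10→3 (fail-walked)
i=23 'b': node 3→4  ** P2@[23:23]
i=24 'c': node 4→5
i=25 'a': node 5→6  ** P1@[22:25],P4@[23:25]
i=26 'b': node 6→7 (fail-walked)  ** P2@[26:26]
i=27 'c': node 7→8
i=28 'd': node 8→9  ** P3@[26:28]

Result: [[0,2],[2,3],[5,2],[7,1],[7,4],[9,2],[11,2],[13,2],[15,4],[16,2],[18,4],[19,2],[21,4],[23,2],[25,1],[25,4],[26,2],[28,3]]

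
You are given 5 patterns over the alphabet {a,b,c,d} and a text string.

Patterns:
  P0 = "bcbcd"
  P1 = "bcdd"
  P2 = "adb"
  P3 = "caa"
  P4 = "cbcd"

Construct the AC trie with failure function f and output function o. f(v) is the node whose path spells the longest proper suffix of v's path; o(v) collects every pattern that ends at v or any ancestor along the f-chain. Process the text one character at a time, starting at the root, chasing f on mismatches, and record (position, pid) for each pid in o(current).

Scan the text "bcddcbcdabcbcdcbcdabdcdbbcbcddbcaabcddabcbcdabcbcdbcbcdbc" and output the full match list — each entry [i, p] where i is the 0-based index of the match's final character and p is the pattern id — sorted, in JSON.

Construct AC machine:
Trie (insert patterns):
  n0 'ε': a→8 b→1 c→11
  n1 'b': c→2
  n2 'bc': b→3 d→6
  n3 'bcb': c→4
  n4 'bcbc': d→5
  n5 'bcbcd': ·  [P0 ends]
  n6 'bcd': d→7
  n7 'bcdd': ·  [P1 ends]
  n8 'a': d→9
  n9 'ad': b→10
  n10 'adb': ·  [P2 ends]
  n11 'c': a→12 b→14
  n12 'ca': a→13
  n13 'caa': ·  [P3 ends]
  n14 'cb': c→15
  n15 'cbc': d→16
  n16 'cbcd': ·  [P4 ends]

Failure links (BFS by depth):
  n1('b'): parent n0 fail=0; on 'b' 0 → fail=0;  out ∅∪∅=∅
  n8('a'): parent n0 fail=0; on 'a' 0 → fail=0;  out ∅∪∅=∅
  n11('c'): parent n0 fail=0; on 'c' 0 → fail=0;  out ∅∪∅=∅
  n2('bc'): parent n1 fail=0; on 'c' 0 → fail=11;  out ∅∪∅=∅
  n9('ad'): parent n8 fail=0; on 'd' 0 → fail=0;  out ∅∪∅=∅
  n12('ca'): parent n11 fail=0; on 'a' 0 → fail=8;  out ∅∪∅=∅
  n14('cb'): parent n11 fail=0; on 'b' 0 → fail=1;  out ∅∪∅=∅
  n3('bcb'): parent n2 fail=11; on 'b' 11 → fail=14;  out ∅∪∅=∅
  n6('bcd'): parent n2 fail=11; on 'd' 11→0 → fail=0;  out ∅∪∅=∅
  n10('adb'): parent n9 fail=0; on 'b' 0 → fail=1;  out {2}∪∅={2}
  n13('caa'): parent n12 fail=8; on 'a' 8→0 → fail=8;  out {3}∪∅={3}
  n15('cbc'): parent n14 fail=1; on 'c' 1 → fail=2;  out ∅∪∅=∅
  n4('bcbc'): parent n3 fail=14; on 'c' 14 → fail=15;  out ∅∪∅=∅
  n7('bcdd'): parent n6 fail=0; on 'd' 0 → fail=0;  out {1}∪∅={1}
  n16('cbcd'): parent n15 fail=2; on 'd' 2 → fail=6;  out {4}∪∅={4}
  n5('bcbcd'): parent n4 fail=15; on 'd' 15 → fail=16;  out {0}∪{4}={0,4}

Scan:
i=0 'b': node 0→1
i=1 'c': node 1→2
i=2 'd': node 2→6
i=3 'd': node 6→7  → match P1@[0:3]
i=4 'c': node 7→11 (fail-walked)
i=5 'b': node 11→14
i=6 'c': node 14→15
i=7 'd': node 15→16  → match P4@[4:7]
i=8 'a': node 16→8 (fail-walked)
i=9 'b': node 8→1 (fail-walked)
i=10 'c': node 1→2
i=11 'b': node 2→3
i=12 'c': node 3→4
i=13 'd': node 4→5  → match P0@[9:13],P4@[10:13]
i=14 'c': node 5→11 (fail-walked)
i=15 'b': node 11→14
i=16 'c': node 14→15
i=17 'd': node 15→16  → match P4@[14:17]
i=18 'a': node 16→8 (fail-walked)
i=19 'b': node 8→1 (fail-walked)
i=20 'd': node 1→0 (fail-walked)
i=21 'c': node 0→11
i=22 'd': node 11→0 (fail-walked)
i=23 'b': node 0→1
i=24 'b': node 1→1 (fail-walked)
i=25 'c': node 1→2
i=26 'b': node 2→3
i=27 'c': node 3→4
i=28 'd': node 4→5  → match P0@[24:28],P4@[25:28]
i=29 'd': node 5→7 (fail-walked)  → match P1@[26:29]
i=30 'b': node 7→1 (fail-walked)
i=31 'c': node 1→2
i=32 'a': node 2→12 (fail-walked)
i=33 'a': node 12→13  → match P3@[31:33]
i=34 'b': node 13→1 (fail-walked)
i=35 'c': node 1→2
i=36 'd': node 2→6
i=37 'd': node 6→7  → match P1@[34:37]
i=38 'a': node 7→8 (fail-walked)
i=39 'b': node 8→1 (fail-walked)
i=40 'c': node 1→2
i=41 'b': node 2→3
i=42 'c': node 3→4
i=43 'd': node 4→5  → match P0@[39:43],P4@[40:43]
i=44 'a': node 5→8 (fail-walked)
i=45 'b': node 8→1 (fail-walked)
i=46 'c': node 1→2
i=47 'b': node 2→3
i=48 'c': node 3→4
i=49 'd': node 4→5  → match P0@[45:49],P4@[46:49]
i=50 'b': node 5→1 (fail-walked)
i=51 'c': node 1→2
i=52 'b': node 2→3
i=53 'c': node 3→4
i=54 'd': node 4→5  → match P0@[50:54],P4@[51:54]
i=55 'b': node 5→1 (fail-walked)
i=56 'c': node 1→2

All matches (sorted): [[3,1],[7,4],[13,0],[13,4],[17,4],[28,0],[28,4],[29,1],[33,3],[37,1],[43,0],[43,4],[49,0],[49,4],[54,0],[54,4]]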